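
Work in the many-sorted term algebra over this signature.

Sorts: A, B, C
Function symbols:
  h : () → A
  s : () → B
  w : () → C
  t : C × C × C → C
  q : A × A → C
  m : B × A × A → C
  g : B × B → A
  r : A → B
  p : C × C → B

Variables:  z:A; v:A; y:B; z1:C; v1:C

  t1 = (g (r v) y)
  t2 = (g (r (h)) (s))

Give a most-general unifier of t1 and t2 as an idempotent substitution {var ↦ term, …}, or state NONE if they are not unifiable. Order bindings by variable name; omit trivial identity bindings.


{v ↦ (h), y ↦ (s)}


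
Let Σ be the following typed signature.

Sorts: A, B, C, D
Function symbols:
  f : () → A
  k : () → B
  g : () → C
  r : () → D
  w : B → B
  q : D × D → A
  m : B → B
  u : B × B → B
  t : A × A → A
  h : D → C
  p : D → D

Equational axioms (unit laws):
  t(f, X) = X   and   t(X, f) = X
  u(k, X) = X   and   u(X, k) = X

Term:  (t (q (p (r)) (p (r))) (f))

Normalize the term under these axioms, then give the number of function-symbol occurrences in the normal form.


size = 5

1. (t (q (p (r)) (p (r))) (f))  →  (q (p (r)) (p (r)))
normal form: (q (p (r)) (p (r)))


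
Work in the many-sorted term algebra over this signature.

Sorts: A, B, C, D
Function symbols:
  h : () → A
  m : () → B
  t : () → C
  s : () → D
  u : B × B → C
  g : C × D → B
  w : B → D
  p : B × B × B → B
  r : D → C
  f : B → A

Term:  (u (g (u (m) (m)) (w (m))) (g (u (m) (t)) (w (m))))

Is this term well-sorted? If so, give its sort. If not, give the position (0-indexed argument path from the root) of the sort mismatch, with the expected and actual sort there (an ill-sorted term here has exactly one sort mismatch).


ill-sorted at position [1, 0, 1]: expected B, got C

      (m) : B
      (m) : B
    (u (m) (m)) : C
      (m) : B
    (w (m)) : D
  (g (u (m) (m)) (w (m))) : B
      (m) : B
      (t) : C
    (u (m) (t)) : ✗ arg 1 at [1, 0, 1] has sort C, expected B
      (m) : B
    (w (m)) : D


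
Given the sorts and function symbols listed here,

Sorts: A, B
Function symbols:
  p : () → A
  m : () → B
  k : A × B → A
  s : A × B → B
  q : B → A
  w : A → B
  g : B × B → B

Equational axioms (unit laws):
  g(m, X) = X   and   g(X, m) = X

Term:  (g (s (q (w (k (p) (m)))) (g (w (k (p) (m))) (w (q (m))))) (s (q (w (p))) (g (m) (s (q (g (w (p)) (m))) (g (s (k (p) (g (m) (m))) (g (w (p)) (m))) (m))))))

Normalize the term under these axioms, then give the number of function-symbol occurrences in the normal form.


size = 29

1. (g (s (q (w (k (p) (m)))) (g (w (k (p) (m))) (w (q (m))))) (s (q (w (p))) (g (m) (s (q (g (w (p)) (m))) (g (s (k (p) (g (m) (m))) (g (w (p)) (m))) (m))))))  →  (g (s (q (w (k (p) (m)))) (g (w (k (p) (m))) (w (q (m))))) (s (q (w (p))) (s (q (g (w (p)) (m))) (g (s (k (p) (g (m) (m))) (g (w (p)) (m))) (m)))))
2. (g (s (q (w (k (p) (m)))) (g (w (k (p) (m))) (w (q (m))))) (s (q (w (p))) (s (q (g (w (p)) (m))) (g (s (k (p) (g (m) (m))) (g (w (p)) (m))) (m)))))  →  (g (s (q (w (k (p) (m)))) (g (w (k (p) (m))) (w (q (m))))) (s (q (w (p))) (s (q (w (p))) (g (s (k (p) (g (m) (m))) (g (w (p)) (m))) (m)))))
3. (g (s (q (w (k (p) (m)))) (g (w (k (p) (m))) (w (q (m))))) (s (q (w (p))) (s (q (w (p))) (g (s (k (p) (g (m) (m))) (g (w (p)) (m))) (m)))))  →  (g (s (q (w (k (p) (m)))) (g (w (k (p) (m))) (w (q (m))))) (s (q (w (p))) (s (q (w (p))) (s (k (p) (g (m) (m))) (g (w (p)) (m))))))
4. (g (s (q (w (k (p) (m)))) (g (w (k (p) (m))) (w (q (m))))) (s (q (w (p))) (s (q (w (p))) (s (k (p) (g (m) (m))) (g (w (p)) (m))))))  →  (g (s (q (w (k (p) (m)))) (g (w (k (p) (m))) (w (q (m))))) (s (q (w (p))) (s (q (w (p))) (s (k (p) (m)) (g (w (p)) (m))))))
5. (g (s (q (w (k (p) (m)))) (g (w (k (p) (m))) (w (q (m))))) (s (q (w (p))) (s (q (w (p))) (s (k (p) (m)) (g (w (p)) (m))))))  →  (g (s (q (w (k (p) (m)))) (g (w (k (p) (m))) (w (q (m))))) (s (q (w (p))) (s (q (w (p))) (s (k (p) (m)) (w (p))))))
normal form: (g (s (q (w (k (p) (m)))) (g (w (k (p) (m))) (w (q (m))))) (s (q (w (p))) (s (q (w (p))) (s (k (p) (m)) (w (p))))))


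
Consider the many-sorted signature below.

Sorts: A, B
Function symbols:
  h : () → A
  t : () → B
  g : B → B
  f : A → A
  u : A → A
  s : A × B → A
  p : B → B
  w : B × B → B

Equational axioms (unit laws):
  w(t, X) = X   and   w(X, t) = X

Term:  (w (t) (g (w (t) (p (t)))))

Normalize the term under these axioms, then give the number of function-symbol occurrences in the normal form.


1. (w (t) (g (w (t) (p (t)))))  →  (g (w (t) (p (t))))
2. (g (w (t) (p (t))))  →  (g (p (t)))
normal form: (g (p (t)))

size = 3


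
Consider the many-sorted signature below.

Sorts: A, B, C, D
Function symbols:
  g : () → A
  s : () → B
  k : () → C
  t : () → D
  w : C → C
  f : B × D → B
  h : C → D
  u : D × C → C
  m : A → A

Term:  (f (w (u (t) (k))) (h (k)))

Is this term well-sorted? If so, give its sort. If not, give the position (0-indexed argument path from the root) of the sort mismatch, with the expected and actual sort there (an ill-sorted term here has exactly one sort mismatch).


      (t) : D
      (k) : C
    (u (t) (k)) : C
  (w (u (t) (k))) : C
    (k) : C
  (h (k)) : D
(f (w (u (t) (k))) (h (k))) : ✗ arg 0 at [0] has sort C, expected B

ill-sorted at position [0]: expected B, got C


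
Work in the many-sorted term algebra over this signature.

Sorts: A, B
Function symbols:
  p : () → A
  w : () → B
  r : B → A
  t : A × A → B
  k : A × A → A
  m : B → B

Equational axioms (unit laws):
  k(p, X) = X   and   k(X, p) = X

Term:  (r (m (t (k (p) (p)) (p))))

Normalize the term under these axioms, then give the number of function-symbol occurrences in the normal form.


1. (r (m (t (k (p) (p)) (p))))  →  (r (m (t (p) (p))))
normal form: (r (m (t (p) (p))))

size = 5


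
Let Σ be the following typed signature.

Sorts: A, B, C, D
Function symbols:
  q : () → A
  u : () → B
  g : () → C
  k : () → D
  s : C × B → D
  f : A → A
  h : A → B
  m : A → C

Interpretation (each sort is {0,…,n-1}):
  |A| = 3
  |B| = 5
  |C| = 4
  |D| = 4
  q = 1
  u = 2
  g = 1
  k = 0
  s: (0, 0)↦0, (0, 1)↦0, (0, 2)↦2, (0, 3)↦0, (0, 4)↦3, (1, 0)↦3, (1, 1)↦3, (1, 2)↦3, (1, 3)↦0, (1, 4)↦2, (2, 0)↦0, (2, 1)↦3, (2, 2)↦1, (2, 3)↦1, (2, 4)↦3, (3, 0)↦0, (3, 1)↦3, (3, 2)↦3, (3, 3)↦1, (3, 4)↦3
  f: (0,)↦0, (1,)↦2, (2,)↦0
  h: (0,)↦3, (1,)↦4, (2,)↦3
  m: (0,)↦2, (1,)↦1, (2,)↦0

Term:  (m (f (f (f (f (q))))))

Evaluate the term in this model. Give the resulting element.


  q = 1
  (f (q)) = f(1,) = 2
  (f (f (q))) = f(2,) = 0
  (f (f (f (q)))) = f(0,) = 0
  (f (f (f (f (q))))) = f(0,) = 0
  (m (f (f (f (f (q)))))) = m(0,) = 2

value = 2


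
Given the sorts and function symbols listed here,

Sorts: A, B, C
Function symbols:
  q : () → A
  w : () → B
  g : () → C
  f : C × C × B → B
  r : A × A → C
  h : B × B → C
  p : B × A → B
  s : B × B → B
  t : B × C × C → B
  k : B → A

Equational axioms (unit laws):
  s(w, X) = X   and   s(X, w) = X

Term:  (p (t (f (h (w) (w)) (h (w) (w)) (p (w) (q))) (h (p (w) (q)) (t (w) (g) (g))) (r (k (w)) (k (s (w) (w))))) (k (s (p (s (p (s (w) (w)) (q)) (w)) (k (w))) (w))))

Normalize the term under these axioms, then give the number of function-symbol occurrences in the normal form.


size = 32

1. (p (t (f (h (w) (w)) (h (w) (w)) (p (w) (q))) (h (p (w) (q)) (t (w) (g) (g))) (r (k (w)) (k (s (w) (w))))) (k (s (p (s (p (s (w) (w)) (q)) (w)) (k (w))) (w))))  →  (p (t (f (h (w) (w)) (h (w) (w)) (p (w) (q))) (h (p (w) (q)) (t (w) (g) (g))) (r (k (w)) (k (w)))) (k (s (p (s (p (s (w) (w)) (q)) (w)) (k (w))) (w))))
2. (p (t (f (h (w) (w)) (h (w) (w)) (p (w) (q))) (h (p (w) (q)) (t (w) (g) (g))) (r (k (w)) (k (w)))) (k (s (p (s (p (s (w) (w)) (q)) (w)) (k (w))) (w))))  →  (p (t (f (h (w) (w)) (h (w) (w)) (p (w) (q))) (h (p (w) (q)) (t (w) (g) (g))) (r (k (w)) (k (w)))) (k (p (s (p (s (w) (w)) (q)) (w)) (k (w)))))
3. (p (t (f (h (w) (w)) (h (w) (w)) (p (w) (q))) (h (p (w) (q)) (t (w) (g) (g))) (r (k (w)) (k (w)))) (k (p (s (p (s (w) (w)) (q)) (w)) (k (w)))))  →  (p (t (f (h (w) (w)) (h (w) (w)) (p (w) (q))) (h (p (w) (q)) (t (w) (g) (g))) (r (k (w)) (k (w)))) (k (p (p (s (w) (w)) (q)) (k (w)))))
4. (p (t (f (h (w) (w)) (h (w) (w)) (p (w) (q))) (h (p (w) (q)) (t (w) (g) (g))) (r (k (w)) (k (w)))) (k (p (p (s (w) (w)) (q)) (k (w)))))  →  (p (t (f (h (w) (w)) (h (w) (w)) (p (w) (q))) (h (p (w) (q)) (t (w) (g) (g))) (r (k (w)) (k (w)))) (k (p (p (w) (q)) (k (w)))))
normal form: (p (t (f (h (w) (w)) (h (w) (w)) (p (w) (q))) (h (p (w) (q)) (t (w) (g) (g))) (r (k (w)) (k (w)))) (k (p (p (w) (q)) (k (w)))))


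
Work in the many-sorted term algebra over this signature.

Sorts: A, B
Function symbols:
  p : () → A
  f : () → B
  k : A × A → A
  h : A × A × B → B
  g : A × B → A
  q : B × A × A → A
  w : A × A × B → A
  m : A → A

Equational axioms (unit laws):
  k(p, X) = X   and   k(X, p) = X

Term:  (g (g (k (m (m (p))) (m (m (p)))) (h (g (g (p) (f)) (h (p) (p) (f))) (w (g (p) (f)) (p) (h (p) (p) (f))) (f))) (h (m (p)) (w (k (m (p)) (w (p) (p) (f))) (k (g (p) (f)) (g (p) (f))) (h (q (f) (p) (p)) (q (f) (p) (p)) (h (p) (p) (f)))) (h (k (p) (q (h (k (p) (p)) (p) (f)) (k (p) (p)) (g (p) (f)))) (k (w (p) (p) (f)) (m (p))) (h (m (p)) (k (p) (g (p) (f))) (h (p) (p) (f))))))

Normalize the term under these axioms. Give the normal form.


1. (g (g (k (m (m (p))) (m (m (p)))) (h (g (g (p) (f)) (h (p) (p) (f))) (w (g (p) (f)) (p) (h (p) (p) (f))) (f))) (h (m (p)) (w (k (m (p)) (w (p) (p) (f))) (k (g (p) (f)) (g (p) (f))) (h (q (f) (p) (p)) (q (f) (p) (p)) (h (p) (p) (f)))) (h (k (p) (q (h (k (p) (p)) (p) (f)) (k (p) (p)) (g (p) (f)))) (k (w (p) (p) (f)) (m (p))) (h (m (p)) (k (p) (g (p) (f))) (h (p) (p) (f))))))  →  (g (g (k (m (m (p))) (m (m (p)))) (h (g (g (p) (f)) (h (p) (p) (f))) (w (g (p) (f)) (p) (h (p) (p) (f))) (f))) (h (m (p)) (w (k (m (p)) (w (p) (p) (f))) (k (g (p) (f)) (g (p) (f))) (h (q (f) (p) (p)) (q (f) (p) (p)) (h (p) (p) (f)))) (h (q (h (k (p) (p)) (p) (f)) (k (p) (p)) (g (p) (f))) (k (w (p) (p) (f)) (m (p))) (h (m (p)) (k (p) (g (p) (f))) (h (p) (p) (f))))))
2. (g (g (k (m (m (p))) (m (m (p)))) (h (g (g (p) (f)) (h (p) (p) (f))) (w (g (p) (f)) (p) (h (p) (p) (f))) (f))) (h (m (p)) (w (k (m (p)) (w (p) (p) (f))) (k (g (p) (f)) (g (p) (f))) (h (q (f) (p) (p)) (q (f) (p) (p)) (h (p) (p) (f)))) (h (q (h (k (p) (p)) (p) (f)) (k (p) (p)) (g (p) (f))) (k (w (p) (p) (f)) (m (p))) (h (m (p)) (k (p) (g (p) (f))) (h (p) (p) (f))))))  →  (g (g (k (m (m (p))) (m (m (p)))) (h (g (g (p) (f)) (h (p) (p) (f))) (w (g (p) (f)) (p) (h (p) (p) (f))) (f))) (h (m (p)) (w (k (m (p)) (w (p) (p) (f))) (k (g (p) (f)) (g (p) (f))) (h (q (f) (p) (p)) (q (f) (p) (p)) (h (p) (p) (f)))) (h (q (h (p) (p) (f)) (k (p) (p)) (g (p) (f))) (k (w (p) (p) (f)) (m (p))) (h (m (p)) (k (p) (g (p) (f))) (h (p) (p) (f))))))
3. (g (g (k (m (m (p))) (m (m (p)))) (h (g (g (p) (f)) (h (p) (p) (f))) (w (g (p) (f)) (p) (h (p) (p) (f))) (f))) (h (m (p)) (w (k (m (p)) (w (p) (p) (f))) (k (g (p) (f)) (g (p) (f))) (h (q (f) (p) (p)) (q (f) (p) (p)) (h (p) (p) (f)))) (h (q (h (p) (p) (f)) (k (p) (p)) (g (p) (f))) (k (w (p) (p) (f)) (m (p))) (h (m (p)) (k (p) (g (p) (f))) (h (p) (p) (f))))))  →  (g (g (k (m (m (p))) (m (m (p)))) (h (g (g (p) (f)) (h (p) (p) (f))) (w (g (p) (f)) (p) (h (p) (p) (f))) (f))) (h (m (p)) (w (k (m (p)) (w (p) (p) (f))) (k (g (p) (f)) (g (p) (f))) (h (q (f) (p) (p)) (q (f) (p) (p)) (h (p) (p) (f)))) (h (q (h (p) (p) (f)) (p) (g (p) (f))) (k (w (p) (p) (f)) (m (p))) (h (m (p)) (k (p) (g (p) (f))) (h (p) (p) (f))))))
4. (g (g (k (m (m (p))) (m (m (p)))) (h (g (g (p) (f)) (h (p) (p) (f))) (w (g (p) (f)) (p) (h (p) (p) (f))) (f))) (h (m (p)) (w (k (m (p)) (w (p) (p) (f))) (k (g (p) (f)) (g (p) (f))) (h (q (f) (p) (p)) (q (f) (p) (p)) (h (p) (p) (f)))) (h (q (h (p) (p) (f)) (p) (g (p) (f))) (k (w (p) (p) (f)) (m (p))) (h (m (p)) (k (p) (g (p) (f))) (h (p) (p) (f))))))  →  (g (g (k (m (m (p))) (m (m (p)))) (h (g (g (p) (f)) (h (p) (p) (f))) (w (g (p) (f)) (p) (h (p) (p) (f))) (f))) (h (m (p)) (w (k (m (p)) (w (p) (p) (f))) (k (g (p) (f)) (g (p) (f))) (h (q (f) (p) (p)) (q (f) (p) (p)) (h (p) (p) (f)))) (h (q (h (p) (p) (f)) (p) (g (p) (f))) (k (w (p) (p) (f)) (m (p))) (h (m (p)) (g (p) (f)) (h (p) (p) (f))))))

normal form = (g (g (k (m (m (p))) (m (m (p)))) (h (g (g (p) (f)) (h (p) (p) (f))) (w (g (p) (f)) (p) (h (p) (p) (f))) (f))) (h (m (p)) (w (k (m (p)) (w (p) (p) (f))) (k (g (p) (f)) (g (p) (f))) (h (q (f) (p) (p)) (q (f) (p) (p)) (h (p) (p) (f)))) (h (q (h (p) (p) (f)) (p) (g (p) (f))) (k (w (p) (p) (f)) (m (p))) (h (m (p)) (g (p) (f)) (h (p) (p) (f))))))


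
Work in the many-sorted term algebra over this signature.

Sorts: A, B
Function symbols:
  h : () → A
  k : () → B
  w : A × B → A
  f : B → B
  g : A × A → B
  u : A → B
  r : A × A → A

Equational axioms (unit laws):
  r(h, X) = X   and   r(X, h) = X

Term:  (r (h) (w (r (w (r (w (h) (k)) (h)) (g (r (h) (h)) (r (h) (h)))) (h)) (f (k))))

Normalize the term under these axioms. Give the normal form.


1. (r (h) (w (r (w (r (w (h) (k)) (h)) (g (r (h) (h)) (r (h) (h)))) (h)) (f (k))))  →  (w (r (w (r (w (h) (k)) (h)) (g (r (h) (h)) (r (h) (h)))) (h)) (f (k)))
2. (w (r (w (r (w (h) (k)) (h)) (g (r (h) (h)) (r (h) (h)))) (h)) (f (k)))  →  (w (w (r (w (h) (k)) (h)) (g (r (h) (h)) (r (h) (h)))) (f (k)))
3. (w (w (r (w (h) (k)) (h)) (g (r (h) (h)) (r (h) (h)))) (f (k)))  →  (w (w (w (h) (k)) (g (r (h) (h)) (r (h) (h)))) (f (k)))
4. (w (w (w (h) (k)) (g (r (h) (h)) (r (h) (h)))) (f (k)))  →  (w (w (w (h) (k)) (g (h) (r (h) (h)))) (f (k)))
5. (w (w (w (h) (k)) (g (h) (r (h) (h)))) (f (k)))  →  (w (w (w (h) (k)) (g (h) (h))) (f (k)))

normal form = (w (w (w (h) (k)) (g (h) (h))) (f (k)))


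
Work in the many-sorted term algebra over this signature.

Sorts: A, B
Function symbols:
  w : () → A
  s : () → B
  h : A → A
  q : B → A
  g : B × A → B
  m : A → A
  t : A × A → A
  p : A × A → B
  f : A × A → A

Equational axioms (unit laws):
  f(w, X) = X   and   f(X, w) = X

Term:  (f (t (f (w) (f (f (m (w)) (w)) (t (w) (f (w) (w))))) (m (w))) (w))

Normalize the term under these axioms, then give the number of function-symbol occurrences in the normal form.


1. (f (t (f (w) (f (f (m (w)) (w)) (t (w) (f (w) (w))))) (m (w))) (w))  →  (t (f (w) (f (f (m (w)) (w)) (t (w) (f (w) (w))))) (m (w)))
2. (t (f (w) (f (f (m (w)) (w)) (t (w) (f (w) (w))))) (m (w)))  →  (t (f (f (m (w)) (w)) (t (w) (f (w) (w)))) (m (w)))
3. (t (f (f (m (w)) (w)) (t (w) (f (w) (w)))) (m (w)))  →  (t (f (m (w)) (t (w) (f (w) (w)))) (m (w)))
4. (t (f (m (w)) (t (w) (f (w) (w)))) (m (w)))  →  (t (f (m (w)) (t (w) (w))) (m (w)))
normal form: (t (f (m (w)) (t (w) (w))) (m (w)))

size = 9


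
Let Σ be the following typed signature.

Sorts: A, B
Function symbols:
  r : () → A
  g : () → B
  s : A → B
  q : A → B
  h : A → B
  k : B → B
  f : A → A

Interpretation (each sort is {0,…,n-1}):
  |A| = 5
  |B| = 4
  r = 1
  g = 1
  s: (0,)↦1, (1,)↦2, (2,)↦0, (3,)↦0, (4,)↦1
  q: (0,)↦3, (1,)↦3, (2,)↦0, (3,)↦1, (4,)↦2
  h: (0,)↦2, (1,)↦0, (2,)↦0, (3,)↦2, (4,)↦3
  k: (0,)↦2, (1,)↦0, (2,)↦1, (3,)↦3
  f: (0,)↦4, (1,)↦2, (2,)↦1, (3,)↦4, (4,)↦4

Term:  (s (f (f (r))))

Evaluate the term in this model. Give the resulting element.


value = 2

  r = 1
  (f (r)) = f(1,) = 2
  (f (f (r))) = f(2,) = 1
  (s (f (f (r)))) = s(1,) = 2


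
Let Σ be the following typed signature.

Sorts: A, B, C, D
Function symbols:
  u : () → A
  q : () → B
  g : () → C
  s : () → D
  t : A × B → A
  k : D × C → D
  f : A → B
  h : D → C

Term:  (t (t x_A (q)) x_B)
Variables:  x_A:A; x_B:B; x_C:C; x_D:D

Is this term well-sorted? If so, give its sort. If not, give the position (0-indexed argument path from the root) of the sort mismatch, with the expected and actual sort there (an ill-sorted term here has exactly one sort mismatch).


    x_A : A
    (q) : B
  (t x_A (q)) : A
  x_B : B
(t (t x_A (q)) x_B) : A

well-sorted; sort = A


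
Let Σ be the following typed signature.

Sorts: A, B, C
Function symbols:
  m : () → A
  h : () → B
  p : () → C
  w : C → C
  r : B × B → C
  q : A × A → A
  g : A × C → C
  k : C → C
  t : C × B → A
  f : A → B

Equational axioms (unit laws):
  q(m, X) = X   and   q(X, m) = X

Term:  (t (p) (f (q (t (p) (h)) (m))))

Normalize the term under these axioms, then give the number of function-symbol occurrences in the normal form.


size = 6

1. (t (p) (f (q (t (p) (h)) (m))))  →  (t (p) (f (t (p) (h))))
normal form: (t (p) (f (t (p) (h))))


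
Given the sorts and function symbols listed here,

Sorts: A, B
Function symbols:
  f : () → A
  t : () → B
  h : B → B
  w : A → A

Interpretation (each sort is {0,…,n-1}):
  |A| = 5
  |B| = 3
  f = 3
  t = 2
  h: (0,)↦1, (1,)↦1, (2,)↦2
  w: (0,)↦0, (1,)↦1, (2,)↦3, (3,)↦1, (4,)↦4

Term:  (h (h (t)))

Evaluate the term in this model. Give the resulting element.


value = 2

  t = 2
  (h (t)) = h(2,) = 2
  (h (h (t))) = h(2,) = 2


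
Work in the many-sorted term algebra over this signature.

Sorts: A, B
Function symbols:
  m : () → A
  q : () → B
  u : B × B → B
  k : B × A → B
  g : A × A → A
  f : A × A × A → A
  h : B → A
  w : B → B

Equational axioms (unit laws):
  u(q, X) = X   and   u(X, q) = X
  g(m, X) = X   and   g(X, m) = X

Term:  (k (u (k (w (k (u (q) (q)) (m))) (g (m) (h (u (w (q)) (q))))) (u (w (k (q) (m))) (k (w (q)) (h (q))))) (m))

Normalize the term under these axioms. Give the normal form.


normal form = (k (u (k (w (k (q) (m))) (h (w (q)))) (u (w (k (q) (m))) (k (w (q)) (h (q))))) (m))

1. (k (u (k (w (k (u (q) (q)) (m))) (g (m) (h (u (w (q)) (q))))) (u (w (k (q) (m))) (k (w (q)) (h (q))))) (m))  →  (k (u (k (w (k (q) (m))) (g (m) (h (u (w (q)) (q))))) (u (w (k (q) (m))) (k (w (q)) (h (q))))) (m))
2. (k (u (k (w (k (q) (m))) (g (m) (h (u (w (q)) (q))))) (u (w (k (q) (m))) (k (w (q)) (h (q))))) (m))  →  (k (u (k (w (k (q) (m))) (h (u (w (q)) (q)))) (u (w (k (q) (m))) (k (w (q)) (h (q))))) (m))
3. (k (u (k (w (k (q) (m))) (h (u (w (q)) (q)))) (u (w (k (q) (m))) (k (w (q)) (h (q))))) (m))  →  (k (u (k (w (k (q) (m))) (h (w (q)))) (u (w (k (q) (m))) (k (w (q)) (h (q))))) (m))


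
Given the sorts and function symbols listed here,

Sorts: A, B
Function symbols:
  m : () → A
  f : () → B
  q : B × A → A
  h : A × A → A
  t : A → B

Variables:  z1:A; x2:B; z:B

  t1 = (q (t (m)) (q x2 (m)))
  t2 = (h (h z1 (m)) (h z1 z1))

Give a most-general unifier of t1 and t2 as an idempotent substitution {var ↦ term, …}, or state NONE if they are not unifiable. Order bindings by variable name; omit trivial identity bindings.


NONE (not unifiable)

head clash or occurs-check failure — not unifiable


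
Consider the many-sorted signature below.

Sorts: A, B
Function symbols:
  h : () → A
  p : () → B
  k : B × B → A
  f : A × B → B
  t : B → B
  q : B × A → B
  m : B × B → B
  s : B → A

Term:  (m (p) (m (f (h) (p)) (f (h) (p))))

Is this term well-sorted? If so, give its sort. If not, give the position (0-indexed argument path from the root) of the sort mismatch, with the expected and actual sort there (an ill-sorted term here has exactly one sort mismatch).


  (p) : B
      (h) : A
      (p) : B
    (f (h) (p)) : B
      (h) : A
      (p) : B
    (f (h) (p)) : B
  (m (f (h) (p)) (f (h) (p))) : B
(m (p) (m (f (h) (p)) (f (h) (p)))) : B

well-sorted; sort = B


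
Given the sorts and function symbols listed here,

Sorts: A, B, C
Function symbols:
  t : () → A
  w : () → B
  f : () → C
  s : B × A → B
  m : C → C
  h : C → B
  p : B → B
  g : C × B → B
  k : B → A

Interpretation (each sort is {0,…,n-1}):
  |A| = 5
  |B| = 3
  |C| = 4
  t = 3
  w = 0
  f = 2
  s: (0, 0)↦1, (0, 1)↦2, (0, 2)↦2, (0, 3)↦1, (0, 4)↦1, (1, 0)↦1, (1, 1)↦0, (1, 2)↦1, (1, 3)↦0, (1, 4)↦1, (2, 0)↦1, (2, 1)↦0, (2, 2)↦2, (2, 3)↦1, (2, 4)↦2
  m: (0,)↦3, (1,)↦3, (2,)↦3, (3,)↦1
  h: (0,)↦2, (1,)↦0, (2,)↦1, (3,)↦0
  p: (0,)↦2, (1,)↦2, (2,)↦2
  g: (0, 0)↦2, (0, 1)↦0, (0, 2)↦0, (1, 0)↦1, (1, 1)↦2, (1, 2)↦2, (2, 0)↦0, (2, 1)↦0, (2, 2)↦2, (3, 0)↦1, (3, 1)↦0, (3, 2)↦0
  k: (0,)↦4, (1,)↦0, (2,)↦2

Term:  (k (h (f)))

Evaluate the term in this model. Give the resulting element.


value = 0

  f = 2
  (h (f)) = h(2,) = 1
  (k (h (f))) = k(1,) = 0


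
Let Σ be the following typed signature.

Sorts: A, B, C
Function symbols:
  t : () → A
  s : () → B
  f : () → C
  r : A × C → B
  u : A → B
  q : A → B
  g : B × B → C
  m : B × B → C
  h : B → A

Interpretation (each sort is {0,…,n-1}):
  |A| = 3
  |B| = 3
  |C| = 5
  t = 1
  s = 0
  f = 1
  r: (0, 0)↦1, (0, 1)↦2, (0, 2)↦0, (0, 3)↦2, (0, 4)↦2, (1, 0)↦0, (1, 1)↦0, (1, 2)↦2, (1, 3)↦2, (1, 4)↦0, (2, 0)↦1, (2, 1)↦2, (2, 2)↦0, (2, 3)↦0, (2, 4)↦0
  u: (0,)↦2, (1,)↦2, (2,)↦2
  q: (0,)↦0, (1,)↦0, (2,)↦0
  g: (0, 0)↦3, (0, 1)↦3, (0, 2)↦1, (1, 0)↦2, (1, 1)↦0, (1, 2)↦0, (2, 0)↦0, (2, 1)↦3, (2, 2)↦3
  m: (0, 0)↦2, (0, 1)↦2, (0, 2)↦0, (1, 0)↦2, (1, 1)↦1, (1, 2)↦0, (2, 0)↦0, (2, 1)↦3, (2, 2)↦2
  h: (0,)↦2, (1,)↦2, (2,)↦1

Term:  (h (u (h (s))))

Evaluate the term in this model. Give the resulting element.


  s = 0
  (h (s)) = h(0,) = 2
  (u (h (s))) = u(2,) = 2
  (h (u (h (s)))) = h(2,) = 1

value = 1


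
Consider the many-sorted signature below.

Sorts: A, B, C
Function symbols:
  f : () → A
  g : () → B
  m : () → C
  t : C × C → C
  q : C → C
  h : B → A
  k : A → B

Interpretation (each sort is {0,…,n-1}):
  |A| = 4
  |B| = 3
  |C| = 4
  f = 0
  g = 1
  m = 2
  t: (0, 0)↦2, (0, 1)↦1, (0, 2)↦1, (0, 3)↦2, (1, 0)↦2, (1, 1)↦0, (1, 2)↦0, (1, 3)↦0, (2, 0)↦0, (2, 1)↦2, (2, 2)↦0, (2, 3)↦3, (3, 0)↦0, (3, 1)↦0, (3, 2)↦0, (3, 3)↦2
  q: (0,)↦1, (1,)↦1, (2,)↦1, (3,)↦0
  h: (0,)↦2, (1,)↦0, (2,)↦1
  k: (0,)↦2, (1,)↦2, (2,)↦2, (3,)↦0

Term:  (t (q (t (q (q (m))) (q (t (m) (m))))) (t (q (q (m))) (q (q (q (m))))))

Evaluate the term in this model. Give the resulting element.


value = 2

  m = 2
  (q (m)) = q(2,) = 1
  (q (q (m))) = q(1,) = 1
  m = 2
  m = 2
  (t (m) (m)) = t(2, 2) = 0
  (q (t (m) (m))) = q(0,) = 1
  (t (q (q (m))) (q (t (m) (m)))) = t(1, 1) = 0
  (q (t (q (q (m))) (q (t (m) (m))))) = q(0,) = 1
  m = 2
  (q (m)) = q(2,) = 1
  (q (q (m))) = q(1,) = 1
  m = 2
  (q (m)) = q(2,) = 1
  (q (q (m))) = q(1,) = 1
  (q (q (q (m)))) = q(1,) = 1
  (t (q (q (m))) (q (q (q (m))))) = t(1, 1) = 0
  (t (q (t (q (q (m))) (q (t (m) (m))))) (t (q (q (m))) (q (q (q (m)))))) = t(1, 0) = 2


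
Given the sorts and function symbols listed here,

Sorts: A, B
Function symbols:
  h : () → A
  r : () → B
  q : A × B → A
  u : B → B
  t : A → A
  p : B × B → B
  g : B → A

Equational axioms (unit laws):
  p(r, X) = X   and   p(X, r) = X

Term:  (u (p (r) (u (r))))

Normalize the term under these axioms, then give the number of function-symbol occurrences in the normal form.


size = 3

1. (u (p (r) (u (r))))  →  (u (u (r)))
normal form: (u (u (r)))


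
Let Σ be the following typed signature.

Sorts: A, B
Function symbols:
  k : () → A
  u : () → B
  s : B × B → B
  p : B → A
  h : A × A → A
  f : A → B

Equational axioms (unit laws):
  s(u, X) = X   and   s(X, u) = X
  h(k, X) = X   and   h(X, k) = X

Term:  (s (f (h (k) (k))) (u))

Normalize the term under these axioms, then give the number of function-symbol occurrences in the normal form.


size = 2

1. (s (f (h (k) (k))) (u))  →  (f (h (k) (k)))
2. (f (h (k) (k)))  →  (f (k))
normal form: (f (k))


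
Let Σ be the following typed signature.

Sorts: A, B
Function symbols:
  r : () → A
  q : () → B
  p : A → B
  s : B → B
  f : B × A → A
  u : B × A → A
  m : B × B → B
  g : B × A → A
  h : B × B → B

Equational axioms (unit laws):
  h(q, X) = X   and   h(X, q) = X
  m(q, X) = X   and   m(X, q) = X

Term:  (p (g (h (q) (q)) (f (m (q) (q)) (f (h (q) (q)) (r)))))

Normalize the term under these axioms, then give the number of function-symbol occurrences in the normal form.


size = 8

1. (p (g (h (q) (q)) (f (m (q) (q)) (f (h (q) (q)) (r)))))  →  (p (g (q) (f (m (q) (q)) (f (h (q) (q)) (r)))))
2. (p (g (q) (f (m (q) (q)) (f (h (q) (q)) (r)))))  →  (p (g (q) (f (q) (f (h (q) (q)) (r)))))
3. (p (g (q) (f (q) (f (h (q) (q)) (r)))))  →  (p (g (q) (f (q) (f (q) (r)))))
normal form: (p (g (q) (f (q) (f (q) (r)))))


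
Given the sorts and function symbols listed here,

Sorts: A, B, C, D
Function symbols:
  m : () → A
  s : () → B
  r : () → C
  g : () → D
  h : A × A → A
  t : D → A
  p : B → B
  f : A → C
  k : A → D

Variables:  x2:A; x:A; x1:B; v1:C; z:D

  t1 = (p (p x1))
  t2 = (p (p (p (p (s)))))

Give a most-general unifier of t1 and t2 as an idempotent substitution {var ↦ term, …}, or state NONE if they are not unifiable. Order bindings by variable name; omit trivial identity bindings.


{x1 ↦ (p (p (s)))}


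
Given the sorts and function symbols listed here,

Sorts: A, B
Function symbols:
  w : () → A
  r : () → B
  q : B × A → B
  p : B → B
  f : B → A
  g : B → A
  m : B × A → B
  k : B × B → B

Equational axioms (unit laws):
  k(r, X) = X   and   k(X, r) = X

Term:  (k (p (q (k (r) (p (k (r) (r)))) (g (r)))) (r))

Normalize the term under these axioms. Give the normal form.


1. (k (p (q (k (r) (p (k (r) (r)))) (g (r)))) (r))  →  (p (q (k (r) (p (k (r) (r)))) (g (r))))
2. (p (q (k (r) (p (k (r) (r)))) (g (r))))  →  (p (q (p (k (r) (r))) (g (r))))
3. (p (q (p (k (r) (r))) (g (r))))  →  (p (q (p (r)) (g (r))))

normal form = (p (q (p (r)) (g (r))))


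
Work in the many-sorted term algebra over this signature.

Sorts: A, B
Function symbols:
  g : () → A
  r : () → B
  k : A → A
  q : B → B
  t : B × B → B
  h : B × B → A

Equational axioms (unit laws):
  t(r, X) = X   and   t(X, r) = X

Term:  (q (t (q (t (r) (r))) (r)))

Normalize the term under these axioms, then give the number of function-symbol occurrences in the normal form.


size = 3

1. (q (t (q (t (r) (r))) (r)))  →  (q (q (t (r) (r))))
2. (q (q (t (r) (r))))  →  (q (q (r)))
normal form: (q (q (r)))


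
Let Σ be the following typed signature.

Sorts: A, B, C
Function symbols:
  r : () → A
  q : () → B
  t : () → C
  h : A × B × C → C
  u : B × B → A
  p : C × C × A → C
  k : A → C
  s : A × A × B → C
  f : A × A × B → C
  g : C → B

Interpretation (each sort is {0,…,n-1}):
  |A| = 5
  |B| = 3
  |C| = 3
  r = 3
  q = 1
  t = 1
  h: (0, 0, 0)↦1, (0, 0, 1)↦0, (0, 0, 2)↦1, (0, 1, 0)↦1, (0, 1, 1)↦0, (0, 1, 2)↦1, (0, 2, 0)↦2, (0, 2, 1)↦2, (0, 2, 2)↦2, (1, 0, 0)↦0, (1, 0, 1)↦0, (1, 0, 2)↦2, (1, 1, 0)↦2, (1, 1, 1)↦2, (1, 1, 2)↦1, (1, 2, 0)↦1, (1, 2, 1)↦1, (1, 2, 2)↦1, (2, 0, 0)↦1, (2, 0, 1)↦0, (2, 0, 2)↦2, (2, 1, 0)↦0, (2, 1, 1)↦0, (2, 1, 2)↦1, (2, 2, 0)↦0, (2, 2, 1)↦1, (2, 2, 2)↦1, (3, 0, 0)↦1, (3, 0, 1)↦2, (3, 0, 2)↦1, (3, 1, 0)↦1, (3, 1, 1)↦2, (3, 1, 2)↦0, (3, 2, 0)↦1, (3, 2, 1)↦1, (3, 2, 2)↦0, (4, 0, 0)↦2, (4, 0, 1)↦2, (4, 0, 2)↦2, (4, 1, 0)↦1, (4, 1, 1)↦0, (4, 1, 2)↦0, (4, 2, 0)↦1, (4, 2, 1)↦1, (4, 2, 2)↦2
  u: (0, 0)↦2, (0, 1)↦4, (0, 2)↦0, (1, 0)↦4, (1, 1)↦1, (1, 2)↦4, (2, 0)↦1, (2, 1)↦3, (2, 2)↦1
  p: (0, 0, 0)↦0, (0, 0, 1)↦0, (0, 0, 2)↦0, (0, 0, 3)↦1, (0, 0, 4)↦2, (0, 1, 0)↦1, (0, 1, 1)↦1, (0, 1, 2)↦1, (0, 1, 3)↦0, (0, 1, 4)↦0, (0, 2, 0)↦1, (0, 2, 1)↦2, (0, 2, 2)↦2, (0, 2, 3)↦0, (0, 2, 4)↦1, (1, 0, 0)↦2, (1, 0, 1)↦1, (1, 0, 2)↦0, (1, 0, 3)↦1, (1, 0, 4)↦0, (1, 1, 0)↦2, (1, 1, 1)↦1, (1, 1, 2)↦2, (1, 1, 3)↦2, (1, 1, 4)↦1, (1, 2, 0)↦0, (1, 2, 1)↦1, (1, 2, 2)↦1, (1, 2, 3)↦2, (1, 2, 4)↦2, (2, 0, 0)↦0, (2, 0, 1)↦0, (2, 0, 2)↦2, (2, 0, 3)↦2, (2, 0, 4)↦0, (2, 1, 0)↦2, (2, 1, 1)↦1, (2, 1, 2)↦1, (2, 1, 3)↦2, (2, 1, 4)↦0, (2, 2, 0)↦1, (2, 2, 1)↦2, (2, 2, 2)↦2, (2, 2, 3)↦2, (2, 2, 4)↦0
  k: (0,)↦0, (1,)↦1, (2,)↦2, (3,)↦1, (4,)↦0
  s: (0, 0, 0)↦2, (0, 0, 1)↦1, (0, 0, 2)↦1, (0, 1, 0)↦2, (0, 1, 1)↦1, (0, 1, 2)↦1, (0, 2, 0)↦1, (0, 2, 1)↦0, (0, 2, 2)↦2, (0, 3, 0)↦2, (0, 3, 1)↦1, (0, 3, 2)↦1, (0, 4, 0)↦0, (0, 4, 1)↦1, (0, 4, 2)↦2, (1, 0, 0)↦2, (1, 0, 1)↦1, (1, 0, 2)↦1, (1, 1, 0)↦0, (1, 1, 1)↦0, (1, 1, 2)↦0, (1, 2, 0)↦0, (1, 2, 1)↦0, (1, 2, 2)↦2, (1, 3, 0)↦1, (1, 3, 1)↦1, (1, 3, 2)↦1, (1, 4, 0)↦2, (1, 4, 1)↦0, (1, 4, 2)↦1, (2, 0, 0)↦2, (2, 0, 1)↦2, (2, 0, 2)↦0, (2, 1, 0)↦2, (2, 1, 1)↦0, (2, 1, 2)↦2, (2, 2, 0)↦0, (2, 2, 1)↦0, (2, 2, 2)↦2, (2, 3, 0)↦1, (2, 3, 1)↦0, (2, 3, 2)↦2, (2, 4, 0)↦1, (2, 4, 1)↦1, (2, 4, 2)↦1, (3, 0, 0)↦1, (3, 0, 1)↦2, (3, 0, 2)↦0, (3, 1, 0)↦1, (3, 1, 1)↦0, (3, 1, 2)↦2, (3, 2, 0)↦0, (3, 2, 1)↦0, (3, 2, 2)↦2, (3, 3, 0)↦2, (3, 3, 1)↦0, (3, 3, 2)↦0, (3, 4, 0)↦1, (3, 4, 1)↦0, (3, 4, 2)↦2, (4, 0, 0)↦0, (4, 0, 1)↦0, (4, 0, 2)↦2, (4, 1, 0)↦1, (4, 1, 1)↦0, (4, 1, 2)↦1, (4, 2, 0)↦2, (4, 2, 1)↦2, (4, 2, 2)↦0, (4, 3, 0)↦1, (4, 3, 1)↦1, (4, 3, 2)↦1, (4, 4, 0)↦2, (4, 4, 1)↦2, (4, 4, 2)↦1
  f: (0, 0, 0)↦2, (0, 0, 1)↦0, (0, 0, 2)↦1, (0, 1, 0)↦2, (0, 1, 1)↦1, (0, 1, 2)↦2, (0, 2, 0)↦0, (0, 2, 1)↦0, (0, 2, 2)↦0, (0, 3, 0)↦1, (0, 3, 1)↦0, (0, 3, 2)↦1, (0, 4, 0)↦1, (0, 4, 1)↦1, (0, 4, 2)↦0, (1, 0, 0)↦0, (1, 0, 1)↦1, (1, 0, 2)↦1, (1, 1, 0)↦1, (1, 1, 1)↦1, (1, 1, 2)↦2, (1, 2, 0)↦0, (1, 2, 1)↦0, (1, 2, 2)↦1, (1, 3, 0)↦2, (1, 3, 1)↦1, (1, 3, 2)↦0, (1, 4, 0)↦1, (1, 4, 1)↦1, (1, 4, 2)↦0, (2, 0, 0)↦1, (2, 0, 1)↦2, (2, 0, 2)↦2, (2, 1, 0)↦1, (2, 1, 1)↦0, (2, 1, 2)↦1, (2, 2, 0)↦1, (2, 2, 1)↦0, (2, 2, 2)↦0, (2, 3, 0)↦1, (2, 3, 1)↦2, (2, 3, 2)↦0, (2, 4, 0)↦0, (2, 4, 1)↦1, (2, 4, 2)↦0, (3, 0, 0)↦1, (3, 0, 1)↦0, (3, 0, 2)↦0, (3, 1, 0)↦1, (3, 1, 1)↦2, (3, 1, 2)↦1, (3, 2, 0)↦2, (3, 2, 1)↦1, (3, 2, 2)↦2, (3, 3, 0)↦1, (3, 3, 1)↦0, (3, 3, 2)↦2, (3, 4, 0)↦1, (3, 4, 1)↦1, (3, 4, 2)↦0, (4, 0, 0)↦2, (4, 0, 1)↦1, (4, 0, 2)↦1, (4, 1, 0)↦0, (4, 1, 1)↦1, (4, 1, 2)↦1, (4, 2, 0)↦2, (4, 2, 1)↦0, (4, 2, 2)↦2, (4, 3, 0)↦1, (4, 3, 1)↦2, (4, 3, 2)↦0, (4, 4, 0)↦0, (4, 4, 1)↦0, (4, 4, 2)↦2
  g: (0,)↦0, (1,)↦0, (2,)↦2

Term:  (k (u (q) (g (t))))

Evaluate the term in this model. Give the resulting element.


value = 0

  q = 1
  t = 1
  (g (t)) = g(1,) = 0
  (u (q) (g (t))) = u(1, 0) = 4
  (k (u (q) (g (t)))) = k(4,) = 0


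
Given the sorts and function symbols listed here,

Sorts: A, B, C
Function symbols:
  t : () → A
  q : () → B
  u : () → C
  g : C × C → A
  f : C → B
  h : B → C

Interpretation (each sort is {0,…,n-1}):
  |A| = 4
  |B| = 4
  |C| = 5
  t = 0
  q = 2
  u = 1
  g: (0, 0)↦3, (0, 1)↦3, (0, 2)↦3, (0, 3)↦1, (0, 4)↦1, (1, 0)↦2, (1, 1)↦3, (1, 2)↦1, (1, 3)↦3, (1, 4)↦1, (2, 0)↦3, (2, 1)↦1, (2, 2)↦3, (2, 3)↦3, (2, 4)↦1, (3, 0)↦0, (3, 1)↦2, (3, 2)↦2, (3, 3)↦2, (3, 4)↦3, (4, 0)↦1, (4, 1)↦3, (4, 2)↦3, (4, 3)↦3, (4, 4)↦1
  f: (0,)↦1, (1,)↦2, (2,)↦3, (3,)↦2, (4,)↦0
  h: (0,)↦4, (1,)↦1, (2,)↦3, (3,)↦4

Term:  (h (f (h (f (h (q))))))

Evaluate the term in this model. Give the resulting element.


value = 3

  q = 2
  (h (q)) = h(2,) = 3
  (f (h (q))) = f(3,) = 2
  (h (f (h (q)))) = h(2,) = 3
  (f (h (f (h (q))))) = f(3,) = 2
  (h (f (h (f (h (q)))))) = h(2,) = 3


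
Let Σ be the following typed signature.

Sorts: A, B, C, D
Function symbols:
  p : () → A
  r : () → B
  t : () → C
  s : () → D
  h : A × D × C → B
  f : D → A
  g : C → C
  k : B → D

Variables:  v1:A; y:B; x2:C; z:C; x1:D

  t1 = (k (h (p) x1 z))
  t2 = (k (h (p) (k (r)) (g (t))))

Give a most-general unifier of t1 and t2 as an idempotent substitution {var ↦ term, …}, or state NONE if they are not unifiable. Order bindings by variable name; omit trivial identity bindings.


{x1 ↦ (k (r)), z ↦ (g (t))}


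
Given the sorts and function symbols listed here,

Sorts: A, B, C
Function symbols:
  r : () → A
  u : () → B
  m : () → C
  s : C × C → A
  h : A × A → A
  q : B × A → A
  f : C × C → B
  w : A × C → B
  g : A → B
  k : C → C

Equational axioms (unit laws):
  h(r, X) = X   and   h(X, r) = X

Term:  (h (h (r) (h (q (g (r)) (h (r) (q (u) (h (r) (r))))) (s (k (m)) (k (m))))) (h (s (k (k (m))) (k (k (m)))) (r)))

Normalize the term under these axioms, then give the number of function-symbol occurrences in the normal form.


1. (h (h (r) (h (q (g (r)) (h (r) (q (u) (h (r) (r))))) (s (k (m)) (k (m))))) (h (s (k (k (m))) (k (k (m)))) (r)))  →  (h (h (q (g (r)) (h (r) (q (u) (h (r) (r))))) (s (k (m)) (k (m)))) (h (s (k (k (m))) (k (k (m)))) (r)))
2. (h (h (q (g (r)) (h (r) (q (u) (h (r) (r))))) (s (k (m)) (k (m)))) (h (s (k (k (m))) (k (k (m)))) (r)))  →  (h (h (q (g (r)) (q (u) (h (r) (r)))) (s (k (m)) (k (m)))) (h (s (k (k (m))) (k (k (m)))) (r)))
3. (h (h (q (g (r)) (q (u) (h (r) (r)))) (s (k (m)) (k (m)))) (h (s (k (k (m))) (k (k (m)))) (r)))  →  (h (h (q (g (r)) (q (u) (r))) (s (k (m)) (k (m)))) (h (s (k (k (m))) (k (k (m)))) (r)))
4. (h (h (q (g (r)) (q (u) (r))) (s (k (m)) (k (m)))) (h (s (k (k (m))) (k (k (m)))) (r)))  →  (h (h (q (g (r)) (q (u) (r))) (s (k (m)) (k (m)))) (s (k (k (m))) (k (k (m)))))
normal form: (h (h (q (g (r)) (q (u) (r))) (s (k (m)) (k (m)))) (s (k (k (m))) (k (k (m)))))

size = 20


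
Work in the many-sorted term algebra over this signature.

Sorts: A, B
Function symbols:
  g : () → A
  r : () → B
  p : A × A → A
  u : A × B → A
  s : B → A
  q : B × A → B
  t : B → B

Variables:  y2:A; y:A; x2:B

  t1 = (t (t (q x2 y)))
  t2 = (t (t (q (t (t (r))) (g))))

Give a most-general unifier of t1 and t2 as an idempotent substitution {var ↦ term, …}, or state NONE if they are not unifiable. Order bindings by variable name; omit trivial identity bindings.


{x2 ↦ (t (t (r))), y ↦ (g)}


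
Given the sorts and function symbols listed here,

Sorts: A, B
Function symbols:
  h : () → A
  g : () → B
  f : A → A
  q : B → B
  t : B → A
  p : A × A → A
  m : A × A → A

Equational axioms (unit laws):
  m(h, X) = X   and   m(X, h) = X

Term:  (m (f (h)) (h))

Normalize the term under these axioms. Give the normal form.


normal form = (f (h))

1. (m (f (h)) (h))  →  (f (h))


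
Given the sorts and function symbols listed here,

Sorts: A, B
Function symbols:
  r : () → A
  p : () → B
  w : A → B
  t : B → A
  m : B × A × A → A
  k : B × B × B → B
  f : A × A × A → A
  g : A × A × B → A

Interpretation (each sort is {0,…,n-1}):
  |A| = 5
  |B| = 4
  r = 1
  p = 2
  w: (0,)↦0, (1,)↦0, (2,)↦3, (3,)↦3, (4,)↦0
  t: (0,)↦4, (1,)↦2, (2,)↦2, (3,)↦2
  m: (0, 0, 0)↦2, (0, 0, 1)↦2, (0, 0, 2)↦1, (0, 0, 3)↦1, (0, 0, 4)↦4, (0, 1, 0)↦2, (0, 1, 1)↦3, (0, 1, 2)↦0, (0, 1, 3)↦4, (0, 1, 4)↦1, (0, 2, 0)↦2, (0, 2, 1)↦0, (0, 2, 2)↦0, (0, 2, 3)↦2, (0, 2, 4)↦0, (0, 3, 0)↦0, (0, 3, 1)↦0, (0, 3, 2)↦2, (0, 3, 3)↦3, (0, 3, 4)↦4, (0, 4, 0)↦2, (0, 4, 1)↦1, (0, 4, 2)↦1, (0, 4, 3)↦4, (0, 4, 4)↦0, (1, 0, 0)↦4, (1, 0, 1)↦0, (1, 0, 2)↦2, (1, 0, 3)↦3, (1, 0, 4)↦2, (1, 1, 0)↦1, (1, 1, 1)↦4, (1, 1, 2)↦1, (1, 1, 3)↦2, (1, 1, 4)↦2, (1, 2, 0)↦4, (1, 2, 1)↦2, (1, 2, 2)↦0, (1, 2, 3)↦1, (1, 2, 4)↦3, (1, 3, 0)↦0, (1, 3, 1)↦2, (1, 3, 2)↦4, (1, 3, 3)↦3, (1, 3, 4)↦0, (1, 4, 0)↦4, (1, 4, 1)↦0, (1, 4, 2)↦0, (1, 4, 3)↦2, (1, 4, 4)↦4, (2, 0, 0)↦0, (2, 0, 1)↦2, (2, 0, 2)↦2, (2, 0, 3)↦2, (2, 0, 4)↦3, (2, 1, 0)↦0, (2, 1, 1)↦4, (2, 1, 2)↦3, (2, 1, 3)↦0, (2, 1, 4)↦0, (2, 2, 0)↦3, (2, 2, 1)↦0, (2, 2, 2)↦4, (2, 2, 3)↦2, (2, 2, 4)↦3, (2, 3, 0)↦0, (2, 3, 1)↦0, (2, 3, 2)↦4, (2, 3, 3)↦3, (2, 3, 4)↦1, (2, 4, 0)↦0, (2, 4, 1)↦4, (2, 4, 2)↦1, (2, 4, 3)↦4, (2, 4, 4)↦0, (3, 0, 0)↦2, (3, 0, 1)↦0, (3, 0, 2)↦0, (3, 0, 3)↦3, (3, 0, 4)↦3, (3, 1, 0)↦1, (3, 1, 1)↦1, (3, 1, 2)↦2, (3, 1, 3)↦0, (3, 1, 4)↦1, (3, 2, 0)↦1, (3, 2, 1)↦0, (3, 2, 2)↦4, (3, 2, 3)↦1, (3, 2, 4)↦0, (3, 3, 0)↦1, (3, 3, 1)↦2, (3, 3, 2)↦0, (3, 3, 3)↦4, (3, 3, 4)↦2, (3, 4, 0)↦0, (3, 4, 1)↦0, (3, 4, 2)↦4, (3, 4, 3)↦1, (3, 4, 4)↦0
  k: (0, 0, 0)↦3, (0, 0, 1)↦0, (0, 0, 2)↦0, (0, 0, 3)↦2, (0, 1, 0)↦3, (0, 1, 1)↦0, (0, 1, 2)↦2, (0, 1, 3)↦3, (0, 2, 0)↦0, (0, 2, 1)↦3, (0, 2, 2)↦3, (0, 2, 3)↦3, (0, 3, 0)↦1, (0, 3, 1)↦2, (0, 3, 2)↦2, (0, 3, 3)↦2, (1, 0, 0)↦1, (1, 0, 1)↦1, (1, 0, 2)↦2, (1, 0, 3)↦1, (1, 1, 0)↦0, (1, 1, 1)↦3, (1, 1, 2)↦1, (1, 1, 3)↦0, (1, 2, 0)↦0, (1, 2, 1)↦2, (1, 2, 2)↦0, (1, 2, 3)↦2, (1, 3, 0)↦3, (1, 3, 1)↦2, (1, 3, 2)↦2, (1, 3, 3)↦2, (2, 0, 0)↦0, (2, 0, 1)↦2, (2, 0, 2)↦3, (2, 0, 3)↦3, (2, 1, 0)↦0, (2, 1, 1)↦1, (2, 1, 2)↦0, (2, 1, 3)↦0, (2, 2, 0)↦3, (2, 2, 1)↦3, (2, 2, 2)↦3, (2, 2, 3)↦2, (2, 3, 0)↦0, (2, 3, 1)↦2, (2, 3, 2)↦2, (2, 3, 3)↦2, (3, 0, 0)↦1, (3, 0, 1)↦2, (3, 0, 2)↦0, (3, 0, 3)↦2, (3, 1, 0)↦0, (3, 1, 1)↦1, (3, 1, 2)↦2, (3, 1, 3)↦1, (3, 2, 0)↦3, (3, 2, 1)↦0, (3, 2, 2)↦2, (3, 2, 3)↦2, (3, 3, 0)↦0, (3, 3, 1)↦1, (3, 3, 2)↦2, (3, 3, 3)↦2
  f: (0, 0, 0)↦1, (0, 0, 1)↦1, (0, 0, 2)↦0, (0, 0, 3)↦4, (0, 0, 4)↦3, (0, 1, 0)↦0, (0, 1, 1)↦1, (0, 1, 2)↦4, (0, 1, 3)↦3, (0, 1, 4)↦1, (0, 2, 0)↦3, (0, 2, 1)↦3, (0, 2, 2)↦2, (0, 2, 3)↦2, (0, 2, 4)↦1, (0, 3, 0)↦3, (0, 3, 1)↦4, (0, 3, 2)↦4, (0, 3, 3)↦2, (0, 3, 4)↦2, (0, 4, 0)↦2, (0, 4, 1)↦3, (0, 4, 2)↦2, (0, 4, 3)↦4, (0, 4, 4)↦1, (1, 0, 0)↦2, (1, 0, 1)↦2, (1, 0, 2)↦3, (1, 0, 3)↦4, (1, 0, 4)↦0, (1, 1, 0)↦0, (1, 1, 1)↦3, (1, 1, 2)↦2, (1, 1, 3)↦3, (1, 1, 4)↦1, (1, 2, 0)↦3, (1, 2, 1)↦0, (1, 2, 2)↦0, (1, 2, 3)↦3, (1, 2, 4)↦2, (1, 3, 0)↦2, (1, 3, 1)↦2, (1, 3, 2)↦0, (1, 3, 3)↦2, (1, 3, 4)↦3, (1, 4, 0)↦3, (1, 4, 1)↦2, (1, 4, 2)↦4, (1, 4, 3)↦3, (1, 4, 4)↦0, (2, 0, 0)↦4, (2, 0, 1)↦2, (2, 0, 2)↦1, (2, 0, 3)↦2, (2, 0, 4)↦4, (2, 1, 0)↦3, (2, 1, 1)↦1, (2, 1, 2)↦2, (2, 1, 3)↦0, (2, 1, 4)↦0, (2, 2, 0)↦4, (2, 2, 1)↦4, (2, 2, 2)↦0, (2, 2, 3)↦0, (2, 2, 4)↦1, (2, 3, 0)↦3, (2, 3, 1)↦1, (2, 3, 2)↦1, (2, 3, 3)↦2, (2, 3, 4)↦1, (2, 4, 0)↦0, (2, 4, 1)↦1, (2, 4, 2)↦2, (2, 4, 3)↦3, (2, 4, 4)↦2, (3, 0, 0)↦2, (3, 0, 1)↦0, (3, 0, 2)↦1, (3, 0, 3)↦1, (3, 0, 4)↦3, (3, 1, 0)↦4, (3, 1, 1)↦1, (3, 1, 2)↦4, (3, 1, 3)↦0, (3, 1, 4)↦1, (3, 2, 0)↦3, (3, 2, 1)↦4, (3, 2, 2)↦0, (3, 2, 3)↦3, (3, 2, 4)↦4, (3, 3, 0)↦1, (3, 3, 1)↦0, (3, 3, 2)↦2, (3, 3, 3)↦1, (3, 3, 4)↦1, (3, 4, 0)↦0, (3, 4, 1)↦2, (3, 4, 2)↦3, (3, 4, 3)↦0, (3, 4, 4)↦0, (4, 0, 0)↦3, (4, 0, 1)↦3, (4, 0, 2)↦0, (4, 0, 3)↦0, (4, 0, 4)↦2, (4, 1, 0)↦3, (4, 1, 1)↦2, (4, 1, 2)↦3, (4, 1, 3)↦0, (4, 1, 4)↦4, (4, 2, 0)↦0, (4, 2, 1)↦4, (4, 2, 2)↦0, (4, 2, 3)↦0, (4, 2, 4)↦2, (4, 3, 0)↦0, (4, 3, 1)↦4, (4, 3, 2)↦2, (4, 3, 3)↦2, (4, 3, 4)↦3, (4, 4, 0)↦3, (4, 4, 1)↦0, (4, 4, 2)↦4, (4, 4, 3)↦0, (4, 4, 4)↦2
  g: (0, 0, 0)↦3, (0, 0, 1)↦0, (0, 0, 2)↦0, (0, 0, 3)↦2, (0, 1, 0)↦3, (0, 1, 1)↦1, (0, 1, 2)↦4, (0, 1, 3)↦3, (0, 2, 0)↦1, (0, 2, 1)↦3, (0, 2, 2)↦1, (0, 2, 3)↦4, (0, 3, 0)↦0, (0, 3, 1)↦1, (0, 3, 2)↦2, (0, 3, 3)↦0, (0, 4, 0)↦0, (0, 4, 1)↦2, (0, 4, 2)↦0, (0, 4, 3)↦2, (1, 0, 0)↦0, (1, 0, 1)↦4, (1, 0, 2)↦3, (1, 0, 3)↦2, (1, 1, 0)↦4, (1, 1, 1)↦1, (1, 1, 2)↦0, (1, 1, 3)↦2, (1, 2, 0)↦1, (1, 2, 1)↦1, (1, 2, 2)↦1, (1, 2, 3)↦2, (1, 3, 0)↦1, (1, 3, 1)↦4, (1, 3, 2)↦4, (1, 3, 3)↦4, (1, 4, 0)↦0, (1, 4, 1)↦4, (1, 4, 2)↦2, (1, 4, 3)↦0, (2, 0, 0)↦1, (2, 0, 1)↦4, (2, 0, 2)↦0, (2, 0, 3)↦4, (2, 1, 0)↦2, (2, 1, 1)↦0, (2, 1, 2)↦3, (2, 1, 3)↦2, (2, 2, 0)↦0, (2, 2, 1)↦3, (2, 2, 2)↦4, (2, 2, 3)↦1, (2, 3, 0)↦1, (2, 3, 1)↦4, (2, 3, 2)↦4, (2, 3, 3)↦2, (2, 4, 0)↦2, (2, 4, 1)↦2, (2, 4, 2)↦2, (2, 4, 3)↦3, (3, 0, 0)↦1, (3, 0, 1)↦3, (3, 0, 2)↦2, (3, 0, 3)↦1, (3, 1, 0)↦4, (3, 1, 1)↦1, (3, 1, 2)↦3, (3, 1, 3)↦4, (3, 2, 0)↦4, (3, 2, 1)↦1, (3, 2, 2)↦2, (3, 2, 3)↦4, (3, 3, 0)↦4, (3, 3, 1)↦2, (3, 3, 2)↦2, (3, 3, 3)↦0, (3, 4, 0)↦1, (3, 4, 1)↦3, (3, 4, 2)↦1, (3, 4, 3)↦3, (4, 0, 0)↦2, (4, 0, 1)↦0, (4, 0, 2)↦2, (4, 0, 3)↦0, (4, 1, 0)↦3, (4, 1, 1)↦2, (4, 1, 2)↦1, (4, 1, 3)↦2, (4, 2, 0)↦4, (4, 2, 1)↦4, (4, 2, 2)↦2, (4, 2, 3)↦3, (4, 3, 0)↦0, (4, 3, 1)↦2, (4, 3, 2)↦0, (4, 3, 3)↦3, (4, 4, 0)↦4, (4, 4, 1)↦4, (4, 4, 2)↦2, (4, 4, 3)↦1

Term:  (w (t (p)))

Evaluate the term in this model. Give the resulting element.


  p = 2
  (t (p)) = t(2,) = 2
  (w (t (p))) = w(2,) = 3

value = 3
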